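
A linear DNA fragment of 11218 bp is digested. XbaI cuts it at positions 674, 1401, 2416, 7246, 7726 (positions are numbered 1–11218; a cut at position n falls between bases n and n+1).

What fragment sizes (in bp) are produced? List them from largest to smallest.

4830, 3492, 1015, 727, 674, 480 bp

Linear molecule, 5 cuts → 6 fragments:
  674 − 0 = 674 bp
  1401 − 674 = 727 bp
  2416 − 1401 = 1015 bp
  7246 − 2416 = 4830 bp
  7726 − 7246 = 480 bp
  11218 − 7726 = 3492 bp
Sorted largest to smallest: 4830, 3492, 1015, 727, 674, 480 bp.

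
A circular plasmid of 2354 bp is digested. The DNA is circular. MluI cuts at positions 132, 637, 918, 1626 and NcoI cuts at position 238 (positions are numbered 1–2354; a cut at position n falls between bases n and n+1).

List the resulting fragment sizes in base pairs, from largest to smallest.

860, 708, 399, 281, 106 bp

Combined cut positions (sorted): 132, 238, 637, 918, 1626.
Circular molecule, 5 cuts → 5 fragments:
  238 − 132 = 106 bp
  637 − 238 = 399 bp
  918 − 637 = 281 bp
  1626 − 918 = 708 bp
  wrap: 2354 − 1626 + 132 = 860 bp
Sorted largest to smallest: 860, 708, 399, 281, 106 bp.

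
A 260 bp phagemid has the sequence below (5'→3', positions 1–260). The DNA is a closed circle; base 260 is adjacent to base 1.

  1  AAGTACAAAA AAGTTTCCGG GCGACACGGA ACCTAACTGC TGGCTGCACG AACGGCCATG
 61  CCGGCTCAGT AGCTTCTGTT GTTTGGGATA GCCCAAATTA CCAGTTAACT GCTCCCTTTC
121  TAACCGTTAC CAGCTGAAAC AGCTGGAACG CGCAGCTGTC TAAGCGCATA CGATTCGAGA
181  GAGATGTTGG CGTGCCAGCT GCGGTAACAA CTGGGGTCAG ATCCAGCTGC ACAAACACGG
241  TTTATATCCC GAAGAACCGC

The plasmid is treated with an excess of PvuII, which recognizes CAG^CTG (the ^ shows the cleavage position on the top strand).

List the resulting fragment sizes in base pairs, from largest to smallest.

PvuII sites (CAGCTG) start at positions 131, 140, 153, 196, 224.
PvuII cuts after base 3 of each site, so after positions 133, 142, 155, 198, 226.
Circular molecule, 5 cuts → 5 fragments:
  134–142 → 9 bp
  143–155 → 13 bp
  156–198 → 43 bp
  199–226 → 28 bp
  227–260 then 1–133 → 34 + 133 = 167 bp
Sorted largest to smallest: 167, 43, 28, 13, 9 bp.

167, 43, 28, 13, 9 bp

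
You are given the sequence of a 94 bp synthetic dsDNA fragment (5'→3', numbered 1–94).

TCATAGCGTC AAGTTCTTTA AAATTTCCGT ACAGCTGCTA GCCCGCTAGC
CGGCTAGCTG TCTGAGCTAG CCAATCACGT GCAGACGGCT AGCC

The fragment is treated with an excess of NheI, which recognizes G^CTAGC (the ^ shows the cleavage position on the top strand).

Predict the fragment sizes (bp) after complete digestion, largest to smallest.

NheI sites (GCTAGC) start at positions 37, 45, 53, 66, 88.
NheI cuts after the first base of each site, so after positions 37, 45, 53, 66, 88.
Linear molecule, 5 cuts → 6 fragments:
  1–37 → 37 bp
  38–45 → 8 bp
  46–53 → 8 bp
  54–66 → 13 bp
  67–88 → 22 bp
  89–94 → 6 bp
Sorted largest to smallest: 37, 22, 13, 8, 8, 6 bp.

37, 22, 13, 8, 8, 6 bp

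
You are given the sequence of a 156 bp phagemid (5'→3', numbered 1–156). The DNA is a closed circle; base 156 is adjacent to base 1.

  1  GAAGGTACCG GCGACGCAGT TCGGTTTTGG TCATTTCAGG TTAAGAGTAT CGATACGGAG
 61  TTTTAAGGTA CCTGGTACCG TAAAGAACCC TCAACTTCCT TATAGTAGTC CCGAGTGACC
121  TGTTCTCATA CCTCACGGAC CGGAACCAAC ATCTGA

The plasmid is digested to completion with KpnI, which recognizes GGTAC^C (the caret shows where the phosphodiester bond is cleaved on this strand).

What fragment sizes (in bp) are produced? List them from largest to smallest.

86, 63, 7 bp

KpnI sites (GGTACC) start at positions 4, 67, 74.
KpnI cuts after base 5 of each site (before the last base), so after positions 8, 71, 78.
Circular molecule, 3 cuts → 3 fragments:
  9–71 → 63 bp
  72–78 → 7 bp
  79–156 then 1–8 → 78 + 8 = 86 bp
Sorted largest to smallest: 86, 63, 7 bp.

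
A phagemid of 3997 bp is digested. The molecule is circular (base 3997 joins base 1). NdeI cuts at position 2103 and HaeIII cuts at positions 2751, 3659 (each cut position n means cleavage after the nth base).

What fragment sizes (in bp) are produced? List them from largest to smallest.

Combined cut positions (sorted): 2103, 2751, 3659.
Circular molecule, 3 cuts → 3 fragments:
  2751 − 2103 = 648 bp
  3659 − 2751 = 908 bp
  wrap: 3997 − 3659 + 2103 = 2441 bp
Sorted largest to smallest: 2441, 908, 648 bp.

2441, 908, 648 bp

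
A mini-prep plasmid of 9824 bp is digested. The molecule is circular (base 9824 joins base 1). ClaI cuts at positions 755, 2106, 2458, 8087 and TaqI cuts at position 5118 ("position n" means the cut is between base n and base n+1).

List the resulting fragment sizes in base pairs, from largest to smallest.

Combined cut positions (sorted): 755, 2106, 2458, 5118, 8087.
Circular molecule, 5 cuts → 5 fragments:
  2106 − 755 = 1351 bp
  2458 − 2106 = 352 bp
  5118 − 2458 = 2660 bp
  8087 − 5118 = 2969 bp
  wrap: 9824 − 8087 + 755 = 2492 bp
Sorted largest to smallest: 2969, 2660, 2492, 1351, 352 bp.

2969, 2660, 2492, 1351, 352 bp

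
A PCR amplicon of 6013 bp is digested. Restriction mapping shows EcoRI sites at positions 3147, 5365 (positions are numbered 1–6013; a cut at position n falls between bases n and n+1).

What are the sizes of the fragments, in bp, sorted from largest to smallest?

3147, 2218, 648 bp

Linear molecule, 2 cuts → 3 fragments:
  3147 − 0 = 3147 bp
  5365 − 3147 = 2218 bp
  6013 − 5365 = 648 bp
Sorted largest to smallest: 3147, 2218, 648 bp.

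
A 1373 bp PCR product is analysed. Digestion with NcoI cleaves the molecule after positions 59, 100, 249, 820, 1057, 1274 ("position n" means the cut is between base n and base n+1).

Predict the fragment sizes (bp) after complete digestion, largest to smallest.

571, 237, 217, 149, 99, 59, 41 bp

Linear molecule, 6 cuts → 7 fragments:
  59 − 0 = 59 bp
  100 − 59 = 41 bp
  249 − 100 = 149 bp
  820 − 249 = 571 bp
  1057 − 820 = 237 bp
  1274 − 1057 = 217 bp
  1373 − 1274 = 99 bp
Sorted largest to smallest: 571, 237, 217, 149, 99, 59, 41 bp.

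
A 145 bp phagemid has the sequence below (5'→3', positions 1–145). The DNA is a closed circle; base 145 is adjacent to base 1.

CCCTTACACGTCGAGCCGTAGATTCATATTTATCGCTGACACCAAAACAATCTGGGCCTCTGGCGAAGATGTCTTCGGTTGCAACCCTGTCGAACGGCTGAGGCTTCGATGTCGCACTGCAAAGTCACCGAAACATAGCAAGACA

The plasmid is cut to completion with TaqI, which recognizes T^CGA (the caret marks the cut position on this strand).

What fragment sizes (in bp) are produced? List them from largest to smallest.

TaqI sites (TCGA) start at positions 11, 90, 106.
TaqI cuts after the first base of each site, so after positions 11, 90, 106.
Circular molecule, 3 cuts → 3 fragments:
  12–90 → 79 bp
  91–106 → 16 bp
  107–145 then 1–11 → 39 + 11 = 50 bp
Sorted largest to smallest: 79, 50, 16 bp.

79, 50, 16 bp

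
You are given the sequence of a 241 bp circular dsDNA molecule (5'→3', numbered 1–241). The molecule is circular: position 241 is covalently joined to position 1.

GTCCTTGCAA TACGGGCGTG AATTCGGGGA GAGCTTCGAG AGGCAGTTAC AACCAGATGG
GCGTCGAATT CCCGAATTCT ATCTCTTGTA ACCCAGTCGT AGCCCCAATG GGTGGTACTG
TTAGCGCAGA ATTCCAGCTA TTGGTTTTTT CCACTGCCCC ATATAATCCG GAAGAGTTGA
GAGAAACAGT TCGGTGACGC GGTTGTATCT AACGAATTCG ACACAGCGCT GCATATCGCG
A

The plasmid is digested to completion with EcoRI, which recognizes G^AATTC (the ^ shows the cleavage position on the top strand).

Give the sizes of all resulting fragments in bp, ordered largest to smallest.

85, 55, 47, 46, 8 bp

EcoRI sites (GAATTC) start at positions 20, 66, 74, 129, 214.
EcoRI cuts after the first base of each site, so after positions 20, 66, 74, 129, 214.
Circular molecule, 5 cuts → 5 fragments:
  21–66 → 46 bp
  67–74 → 8 bp
  75–129 → 55 bp
  130–214 → 85 bp
  215–241 then 1–20 → 27 + 20 = 47 bp
Sorted largest to smallest: 85, 55, 47, 46, 8 bp.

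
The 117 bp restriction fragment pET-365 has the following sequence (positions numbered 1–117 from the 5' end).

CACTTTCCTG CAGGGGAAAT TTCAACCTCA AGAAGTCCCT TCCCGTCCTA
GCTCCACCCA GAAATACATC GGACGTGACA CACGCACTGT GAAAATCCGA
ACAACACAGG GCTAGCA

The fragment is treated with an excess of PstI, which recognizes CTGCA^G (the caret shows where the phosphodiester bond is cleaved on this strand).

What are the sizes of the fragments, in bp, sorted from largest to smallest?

105, 12 bp

The PstI site (CTGCAG) starts at position 8.
PstI cuts after base 5 of each site (before the last base), so after position 12.
Linear molecule, 1 cut → 2 fragments:
  1–12 → 12 bp
  13–117 → 105 bp
Sorted largest to smallest: 105, 12 bp.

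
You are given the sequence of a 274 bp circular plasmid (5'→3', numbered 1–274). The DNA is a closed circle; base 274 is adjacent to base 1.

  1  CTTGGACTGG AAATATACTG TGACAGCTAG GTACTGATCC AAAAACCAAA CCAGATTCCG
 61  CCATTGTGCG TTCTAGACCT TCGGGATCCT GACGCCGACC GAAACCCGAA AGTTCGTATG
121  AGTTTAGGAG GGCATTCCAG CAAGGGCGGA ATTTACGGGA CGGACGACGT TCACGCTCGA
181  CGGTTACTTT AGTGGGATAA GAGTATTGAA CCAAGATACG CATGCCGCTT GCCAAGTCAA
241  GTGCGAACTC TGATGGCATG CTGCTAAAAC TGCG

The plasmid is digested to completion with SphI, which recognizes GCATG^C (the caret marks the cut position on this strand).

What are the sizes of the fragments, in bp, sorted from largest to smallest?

238, 36 bp

SphI sites (GCATGC) start at positions 220, 256.
SphI cuts after base 5 of each site (before the last base), so after positions 224, 260.
Circular molecule, 2 cuts → 2 fragments:
  225–260 → 36 bp
  261–274 then 1–224 → 14 + 224 = 238 bp
Sorted largest to smallest: 238, 36 bp.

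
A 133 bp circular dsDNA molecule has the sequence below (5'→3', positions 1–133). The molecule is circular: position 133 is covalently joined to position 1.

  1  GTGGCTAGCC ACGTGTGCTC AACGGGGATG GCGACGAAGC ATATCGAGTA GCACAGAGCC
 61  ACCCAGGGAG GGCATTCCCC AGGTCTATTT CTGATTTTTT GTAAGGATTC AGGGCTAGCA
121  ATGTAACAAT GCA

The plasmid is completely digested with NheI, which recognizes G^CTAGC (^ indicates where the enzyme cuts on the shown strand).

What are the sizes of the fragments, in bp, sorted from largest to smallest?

110, 23 bp

NheI sites (GCTAGC) start at positions 4, 114.
NheI cuts after the first base of each site, so after positions 4, 114.
Circular molecule, 2 cuts → 2 fragments:
  5–114 → 110 bp
  115–133 then 1–4 → 19 + 4 = 23 bp
Sorted largest to smallest: 110, 23 bp.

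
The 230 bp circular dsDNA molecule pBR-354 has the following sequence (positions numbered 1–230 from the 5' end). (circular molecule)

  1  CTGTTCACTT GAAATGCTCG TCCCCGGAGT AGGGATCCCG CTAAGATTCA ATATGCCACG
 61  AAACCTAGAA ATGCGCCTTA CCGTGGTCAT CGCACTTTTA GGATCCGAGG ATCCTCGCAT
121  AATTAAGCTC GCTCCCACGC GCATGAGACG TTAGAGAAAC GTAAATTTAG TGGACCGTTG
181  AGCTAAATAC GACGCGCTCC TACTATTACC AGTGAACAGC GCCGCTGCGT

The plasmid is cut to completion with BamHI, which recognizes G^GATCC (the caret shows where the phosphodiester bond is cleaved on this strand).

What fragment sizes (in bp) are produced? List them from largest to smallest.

154, 68, 8 bp

BamHI sites (GGATCC) start at positions 33, 101, 109.
BamHI cuts after the first base of each site, so after positions 33, 101, 109.
Circular molecule, 3 cuts → 3 fragments:
  34–101 → 68 bp
  102–109 → 8 bp
  110–230 then 1–33 → 121 + 33 = 154 bp
Sorted largest to smallest: 154, 68, 8 bp.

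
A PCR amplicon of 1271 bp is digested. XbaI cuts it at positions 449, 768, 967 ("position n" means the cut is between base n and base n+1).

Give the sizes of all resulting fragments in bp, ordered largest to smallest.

Linear molecule, 3 cuts → 4 fragments:
  449 − 0 = 449 bp
  768 − 449 = 319 bp
  967 − 768 = 199 bp
  1271 − 967 = 304 bp
Sorted largest to smallest: 449, 319, 304, 199 bp.

449, 319, 304, 199 bp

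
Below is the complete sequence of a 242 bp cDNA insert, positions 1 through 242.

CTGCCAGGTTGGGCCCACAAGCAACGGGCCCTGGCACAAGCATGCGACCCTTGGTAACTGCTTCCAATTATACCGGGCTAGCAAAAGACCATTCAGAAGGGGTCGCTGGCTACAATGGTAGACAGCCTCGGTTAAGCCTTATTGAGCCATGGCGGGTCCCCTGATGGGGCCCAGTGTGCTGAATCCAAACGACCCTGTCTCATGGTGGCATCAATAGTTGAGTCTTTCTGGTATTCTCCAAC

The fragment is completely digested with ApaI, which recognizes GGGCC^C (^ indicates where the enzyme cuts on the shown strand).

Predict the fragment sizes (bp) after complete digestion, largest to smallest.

141, 71, 15, 15 bp

ApaI sites (GGGCCC) start at positions 11, 26, 167.
ApaI cuts after base 5 of each site (before the last base), so after positions 15, 30, 171.
Linear molecule, 3 cuts → 4 fragments:
  1–15 → 15 bp
  16–30 → 15 bp
  31–171 → 141 bp
  172–242 → 71 bp
Sorted largest to smallest: 141, 71, 15, 15 bp.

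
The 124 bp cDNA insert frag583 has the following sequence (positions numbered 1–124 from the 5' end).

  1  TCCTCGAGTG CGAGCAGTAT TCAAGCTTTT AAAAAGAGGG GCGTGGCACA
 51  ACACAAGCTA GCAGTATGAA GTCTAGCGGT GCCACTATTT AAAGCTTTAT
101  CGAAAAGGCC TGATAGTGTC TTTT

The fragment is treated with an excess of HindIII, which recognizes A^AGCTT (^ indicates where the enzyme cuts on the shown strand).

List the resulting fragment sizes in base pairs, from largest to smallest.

69, 32, 23 bp

HindIII sites (AAGCTT) start at positions 23, 92.
HindIII cuts after the first base of each site, so after positions 23, 92.
Linear molecule, 2 cuts → 3 fragments:
  1–23 → 23 bp
  24–92 → 69 bp
  93–124 → 32 bp
Sorted largest to smallest: 69, 32, 23 bp.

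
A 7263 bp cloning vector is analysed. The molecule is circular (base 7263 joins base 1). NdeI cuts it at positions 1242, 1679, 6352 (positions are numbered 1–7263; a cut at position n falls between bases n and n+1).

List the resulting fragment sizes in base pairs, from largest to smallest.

Circular molecule, 3 cuts → 3 fragments:
  1679 − 1242 = 437 bp
  6352 − 1679 = 4673 bp
  wrap: 7263 − 6352 + 1242 = 2153 bp
Sorted largest to smallest: 4673, 2153, 437 bp.

4673, 2153, 437 bp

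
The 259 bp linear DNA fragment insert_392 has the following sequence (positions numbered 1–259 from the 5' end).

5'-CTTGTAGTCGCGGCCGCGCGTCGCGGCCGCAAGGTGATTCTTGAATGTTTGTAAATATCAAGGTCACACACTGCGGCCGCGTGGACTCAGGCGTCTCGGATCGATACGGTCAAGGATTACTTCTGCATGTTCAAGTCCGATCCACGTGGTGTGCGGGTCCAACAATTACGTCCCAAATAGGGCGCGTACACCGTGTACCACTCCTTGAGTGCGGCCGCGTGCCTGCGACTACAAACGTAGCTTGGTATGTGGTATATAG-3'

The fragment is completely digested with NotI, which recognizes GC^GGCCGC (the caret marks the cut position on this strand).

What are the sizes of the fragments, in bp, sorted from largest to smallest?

138, 50, 47, 13, 11 bp

NotI sites (GCGGCCGC) start at positions 10, 23, 73, 211.
NotI cuts after base 2 of each site, so after positions 11, 24, 74, 212.
Linear molecule, 4 cuts → 5 fragments:
  1–11 → 11 bp
  12–24 → 13 bp
  25–74 → 50 bp
  75–212 → 138 bp
  213–259 → 47 bp
Sorted largest to smallest: 138, 50, 47, 13, 11 bp.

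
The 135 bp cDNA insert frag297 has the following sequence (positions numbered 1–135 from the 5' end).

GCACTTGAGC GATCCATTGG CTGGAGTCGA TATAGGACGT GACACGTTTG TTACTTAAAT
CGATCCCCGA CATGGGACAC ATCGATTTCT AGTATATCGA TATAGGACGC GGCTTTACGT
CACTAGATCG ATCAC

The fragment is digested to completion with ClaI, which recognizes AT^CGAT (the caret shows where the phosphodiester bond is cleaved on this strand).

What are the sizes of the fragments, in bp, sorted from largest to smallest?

60, 31, 22, 15, 7 bp

ClaI sites (ATCGAT) start at positions 59, 81, 96, 127.
ClaI cuts after base 2 of each site, so after positions 60, 82, 97, 128.
Linear molecule, 4 cuts → 5 fragments:
  1–60 → 60 bp
  61–82 → 22 bp
  83–97 → 15 bp
  98–128 → 31 bp
  129–135 → 7 bp
Sorted largest to smallest: 60, 31, 22, 15, 7 bp.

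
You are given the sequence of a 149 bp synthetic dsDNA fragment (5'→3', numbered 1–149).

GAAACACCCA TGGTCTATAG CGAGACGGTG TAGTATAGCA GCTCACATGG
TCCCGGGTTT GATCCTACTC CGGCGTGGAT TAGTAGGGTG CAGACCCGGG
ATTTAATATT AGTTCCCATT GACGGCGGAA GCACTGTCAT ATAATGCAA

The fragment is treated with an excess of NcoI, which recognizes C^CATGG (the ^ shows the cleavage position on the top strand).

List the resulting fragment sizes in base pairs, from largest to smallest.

141, 8 bp

The NcoI site (CCATGG) starts at position 8.
NcoI cuts after the first base of each site, so after position 8.
Linear molecule, 1 cut → 2 fragments:
  1–8 → 8 bp
  9–149 → 141 bp
Sorted largest to smallest: 141, 8 bp.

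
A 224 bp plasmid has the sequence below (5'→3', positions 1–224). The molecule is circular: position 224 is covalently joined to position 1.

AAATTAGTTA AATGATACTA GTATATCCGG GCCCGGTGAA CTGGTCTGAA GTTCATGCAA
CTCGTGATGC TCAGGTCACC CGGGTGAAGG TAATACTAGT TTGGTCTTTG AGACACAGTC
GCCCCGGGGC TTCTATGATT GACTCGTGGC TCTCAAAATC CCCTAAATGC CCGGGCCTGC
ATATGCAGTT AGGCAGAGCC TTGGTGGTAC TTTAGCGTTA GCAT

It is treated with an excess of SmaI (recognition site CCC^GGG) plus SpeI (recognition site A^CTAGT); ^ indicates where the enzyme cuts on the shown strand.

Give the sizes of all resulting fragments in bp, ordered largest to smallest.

69, 64, 47, 30, 14 bp

SmaI sites (CCCGGG) start at positions 79, 123, 170.
SmaI cuts after base 3 of each site, so after positions 81, 125, 172.
SpeI sites (ACTAGT) start at positions 17, 95.
SpeI cuts after the first base of each site, so after positions 17, 95.
Combined cut positions: 17, 81, 95, 125, 172.
Circular molecule, 5 cuts → 5 fragments:
  18–81 → 64 bp
  82–95 → 14 bp
  96–125 → 30 bp
  126–172 → 47 bp
  173–224 then 1–17 → 52 + 17 = 69 bp
Sorted largest to smallest: 69, 64, 47, 30, 14 bp.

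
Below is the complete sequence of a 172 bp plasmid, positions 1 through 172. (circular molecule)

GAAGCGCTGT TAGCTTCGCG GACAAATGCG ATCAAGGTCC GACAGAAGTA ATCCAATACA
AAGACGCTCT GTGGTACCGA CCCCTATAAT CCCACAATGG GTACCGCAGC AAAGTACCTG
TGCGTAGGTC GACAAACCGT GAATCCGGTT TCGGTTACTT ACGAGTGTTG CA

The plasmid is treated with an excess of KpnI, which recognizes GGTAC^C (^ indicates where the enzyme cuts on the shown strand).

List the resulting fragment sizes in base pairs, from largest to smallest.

KpnI sites (GGTACC) start at positions 73, 100.
KpnI cuts after base 5 of each site (before the last base), so after positions 77, 104.
Circular molecule, 2 cuts → 2 fragments:
  78–104 → 27 bp
  105–172 then 1–77 → 68 + 77 = 145 bp
Sorted largest to smallest: 145, 27 bp.

145, 27 bp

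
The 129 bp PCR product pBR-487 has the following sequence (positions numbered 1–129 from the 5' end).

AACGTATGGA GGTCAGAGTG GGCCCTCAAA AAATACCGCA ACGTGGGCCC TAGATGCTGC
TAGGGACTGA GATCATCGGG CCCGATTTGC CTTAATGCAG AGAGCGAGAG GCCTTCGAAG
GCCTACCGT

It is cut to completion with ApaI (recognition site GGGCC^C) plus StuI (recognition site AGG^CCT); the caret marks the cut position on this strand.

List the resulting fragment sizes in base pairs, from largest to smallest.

ApaI sites (GGGCCC) start at positions 20, 45, 78.
ApaI cuts after base 5 of each site (before the last base), so after positions 24, 49, 82.
StuI sites (AGGCCT) start at positions 109, 119.
StuI cuts after base 3 of each site, so after positions 111, 121.
Combined cut positions: 24, 49, 82, 111, 121.
Linear molecule, 5 cuts → 6 fragments:
  1–24 → 24 bp
  25–49 → 25 bp
  50–82 → 33 bp
  83–111 → 29 bp
  112–121 → 10 bp
  122–129 → 8 bp
Sorted largest to smallest: 33, 29, 25, 24, 10, 8 bp.

33, 29, 25, 24, 10, 8 bp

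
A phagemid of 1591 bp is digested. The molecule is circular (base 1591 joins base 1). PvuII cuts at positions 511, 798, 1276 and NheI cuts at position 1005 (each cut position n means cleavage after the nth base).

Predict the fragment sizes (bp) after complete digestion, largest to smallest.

Combined cut positions (sorted): 511, 798, 1005, 1276.
Circular molecule, 4 cuts → 4 fragments:
  798 − 511 = 287 bp
  1005 − 798 = 207 bp
  1276 − 1005 = 271 bp
  wrap: 1591 − 1276 + 511 = 826 bp
Sorted largest to smallest: 826, 287, 271, 207 bp.

826, 287, 271, 207 bp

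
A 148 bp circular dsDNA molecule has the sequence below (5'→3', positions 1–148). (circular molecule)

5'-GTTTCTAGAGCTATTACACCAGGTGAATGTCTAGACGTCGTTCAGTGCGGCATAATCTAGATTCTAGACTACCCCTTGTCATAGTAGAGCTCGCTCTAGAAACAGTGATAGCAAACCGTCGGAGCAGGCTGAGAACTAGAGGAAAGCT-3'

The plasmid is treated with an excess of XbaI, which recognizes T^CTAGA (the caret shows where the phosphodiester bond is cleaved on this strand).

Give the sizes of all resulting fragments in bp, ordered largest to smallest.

57, 32, 26, 26, 7 bp

XbaI sites (TCTAGA) start at positions 4, 30, 56, 63, 95.
XbaI cuts after the first base of each site, so after positions 4, 30, 56, 63, 95.
Circular molecule, 5 cuts → 5 fragments:
  5–30 → 26 bp
  31–56 → 26 bp
  57–63 → 7 bp
  64–95 → 32 bp
  96–148 then 1–4 → 53 + 4 = 57 bp
Sorted largest to smallest: 57, 32, 26, 26, 7 bp.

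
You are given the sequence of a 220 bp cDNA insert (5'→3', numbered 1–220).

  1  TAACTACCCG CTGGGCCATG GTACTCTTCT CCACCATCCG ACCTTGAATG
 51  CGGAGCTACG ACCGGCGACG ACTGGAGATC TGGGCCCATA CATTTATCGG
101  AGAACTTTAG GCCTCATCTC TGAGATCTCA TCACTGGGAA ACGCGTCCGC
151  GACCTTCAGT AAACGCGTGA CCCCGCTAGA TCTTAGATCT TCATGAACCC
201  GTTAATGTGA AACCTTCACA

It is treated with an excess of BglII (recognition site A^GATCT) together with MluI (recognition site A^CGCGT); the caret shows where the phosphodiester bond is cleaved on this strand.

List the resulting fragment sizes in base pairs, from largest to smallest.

BglII sites (AGATCT) start at positions 76, 123, 178, 185.
BglII cuts after the first base of each site, so after positions 76, 123, 178, 185.
MluI sites (ACGCGT) start at positions 141, 163.
MluI cuts after the first base of each site, so after positions 141, 163.
Combined cut positions: 76, 123, 141, 163, 178, 185.
Linear molecule, 6 cuts → 7 fragments:
  1–76 → 76 bp
  77–123 → 47 bp
  124–141 → 18 bp
  142–163 → 22 bp
  164–178 → 15 bp
  179–185 → 7 bp
  186–220 → 35 bp
Sorted largest to smallest: 76, 47, 35, 22, 18, 15, 7 bp.

76, 47, 35, 22, 18, 15, 7 bp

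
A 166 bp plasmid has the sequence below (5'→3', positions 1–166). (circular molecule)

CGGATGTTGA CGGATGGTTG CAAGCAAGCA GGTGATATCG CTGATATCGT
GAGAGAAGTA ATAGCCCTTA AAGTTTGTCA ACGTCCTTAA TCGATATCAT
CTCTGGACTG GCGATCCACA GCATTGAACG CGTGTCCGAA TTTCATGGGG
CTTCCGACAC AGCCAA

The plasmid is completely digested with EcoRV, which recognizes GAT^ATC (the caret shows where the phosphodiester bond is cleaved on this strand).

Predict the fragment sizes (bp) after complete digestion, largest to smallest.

107, 50, 9 bp

EcoRV sites (GATATC) start at positions 34, 43, 93.
EcoRV cuts after base 3 of each site, so after positions 36, 45, 95.
Circular molecule, 3 cuts → 3 fragments:
  37–45 → 9 bp
  46–95 → 50 bp
  96–166 then 1–36 → 71 + 36 = 107 bp
Sorted largest to smallest: 107, 50, 9 bp.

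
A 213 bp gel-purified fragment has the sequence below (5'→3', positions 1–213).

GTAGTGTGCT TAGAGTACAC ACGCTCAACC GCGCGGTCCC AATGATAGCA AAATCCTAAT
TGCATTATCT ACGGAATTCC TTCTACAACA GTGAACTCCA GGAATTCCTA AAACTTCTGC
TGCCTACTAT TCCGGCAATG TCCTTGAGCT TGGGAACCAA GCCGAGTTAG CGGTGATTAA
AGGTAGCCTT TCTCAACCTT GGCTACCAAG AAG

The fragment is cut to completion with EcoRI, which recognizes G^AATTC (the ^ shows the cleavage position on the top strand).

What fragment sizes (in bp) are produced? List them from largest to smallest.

111, 74, 28 bp

EcoRI sites (GAATTC) start at positions 74, 102.
EcoRI cuts after the first base of each site, so after positions 74, 102.
Linear molecule, 2 cuts → 3 fragments:
  1–74 → 74 bp
  75–102 → 28 bp
  103–213 → 111 bp
Sorted largest to smallest: 111, 74, 28 bp.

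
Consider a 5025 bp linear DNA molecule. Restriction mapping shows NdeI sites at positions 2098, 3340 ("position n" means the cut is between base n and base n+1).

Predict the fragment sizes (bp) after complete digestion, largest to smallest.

Linear molecule, 2 cuts → 3 fragments:
  2098 − 0 = 2098 bp
  3340 − 2098 = 1242 bp
  5025 − 3340 = 1685 bp
Sorted largest to smallest: 2098, 1685, 1242 bp.

2098, 1685, 1242 bp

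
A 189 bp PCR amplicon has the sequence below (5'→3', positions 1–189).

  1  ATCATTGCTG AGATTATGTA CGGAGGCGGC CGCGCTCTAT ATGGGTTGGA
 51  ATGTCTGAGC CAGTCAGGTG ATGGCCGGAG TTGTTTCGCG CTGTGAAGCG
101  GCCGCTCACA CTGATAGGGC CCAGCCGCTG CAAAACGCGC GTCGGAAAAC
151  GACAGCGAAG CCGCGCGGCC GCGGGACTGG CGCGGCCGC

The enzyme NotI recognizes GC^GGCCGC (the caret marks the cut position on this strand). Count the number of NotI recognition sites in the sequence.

4

GCGGCCGC occurs starting at positions 26, 98, 165, 182.
NotI cuts at 4 sites.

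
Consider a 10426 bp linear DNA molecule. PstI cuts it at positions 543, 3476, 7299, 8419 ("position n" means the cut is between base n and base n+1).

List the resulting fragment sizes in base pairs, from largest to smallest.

3823, 2933, 2007, 1120, 543 bp

Linear molecule, 4 cuts → 5 fragments:
  543 − 0 = 543 bp
  3476 − 543 = 2933 bp
  7299 − 3476 = 3823 bp
  8419 − 7299 = 1120 bp
  10426 − 8419 = 2007 bp
Sorted largest to smallest: 3823, 2933, 2007, 1120, 543 bp.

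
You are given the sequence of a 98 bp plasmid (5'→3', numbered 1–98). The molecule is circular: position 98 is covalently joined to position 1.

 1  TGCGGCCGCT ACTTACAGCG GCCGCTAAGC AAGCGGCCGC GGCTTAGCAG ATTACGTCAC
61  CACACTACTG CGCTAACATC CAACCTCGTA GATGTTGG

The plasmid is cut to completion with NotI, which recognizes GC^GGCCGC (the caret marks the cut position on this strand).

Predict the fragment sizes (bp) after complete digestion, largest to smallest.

NotI sites (GCGGCCGC) start at positions 2, 18, 33.
NotI cuts after base 2 of each site, so after positions 3, 19, 34.
Circular molecule, 3 cuts → 3 fragments:
  4–19 → 16 bp
  20–34 → 15 bp
  35–98 then 1–3 → 64 + 3 = 67 bp
Sorted largest to smallest: 67, 16, 15 bp.

67, 16, 15 bp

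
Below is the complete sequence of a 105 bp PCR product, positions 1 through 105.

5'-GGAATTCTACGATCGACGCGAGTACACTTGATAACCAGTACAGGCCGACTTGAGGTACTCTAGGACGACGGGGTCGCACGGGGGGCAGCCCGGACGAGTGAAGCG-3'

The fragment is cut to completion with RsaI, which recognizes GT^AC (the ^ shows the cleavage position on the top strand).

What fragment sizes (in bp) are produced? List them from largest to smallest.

RsaI sites (GTAC) start at positions 22, 38, 55.
RsaI cuts after base 2 of each site, so after positions 23, 39, 56.
Linear molecule, 3 cuts → 4 fragments:
  1–23 → 23 bp
  24–39 → 16 bp
  40–56 → 17 bp
  57–105 → 49 bp
Sorted largest to smallest: 49, 23, 17, 16 bp.

49, 23, 17, 16 bp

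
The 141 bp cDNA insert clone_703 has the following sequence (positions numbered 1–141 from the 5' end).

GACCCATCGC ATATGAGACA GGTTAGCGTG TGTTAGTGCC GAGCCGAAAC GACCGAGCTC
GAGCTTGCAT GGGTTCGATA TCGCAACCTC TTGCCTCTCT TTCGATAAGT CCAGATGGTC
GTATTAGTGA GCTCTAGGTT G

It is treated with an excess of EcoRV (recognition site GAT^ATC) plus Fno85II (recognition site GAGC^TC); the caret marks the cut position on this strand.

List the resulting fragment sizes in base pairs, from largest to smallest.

58, 53, 21, 9 bp

The EcoRV site (GATATC) starts at position 77.
EcoRV cuts after base 3 of each site, so after position 79.
Fno85II sites (GAGCTC) start at positions 55, 129.
Fno85II cuts after base 4 of each site, so after positions 58, 132.
Combined cut positions: 58, 79, 132.
Linear molecule, 3 cuts → 4 fragments:
  1–58 → 58 bp
  59–79 → 21 bp
  80–132 → 53 bp
  133–141 → 9 bp
Sorted largest to smallest: 58, 53, 21, 9 bp.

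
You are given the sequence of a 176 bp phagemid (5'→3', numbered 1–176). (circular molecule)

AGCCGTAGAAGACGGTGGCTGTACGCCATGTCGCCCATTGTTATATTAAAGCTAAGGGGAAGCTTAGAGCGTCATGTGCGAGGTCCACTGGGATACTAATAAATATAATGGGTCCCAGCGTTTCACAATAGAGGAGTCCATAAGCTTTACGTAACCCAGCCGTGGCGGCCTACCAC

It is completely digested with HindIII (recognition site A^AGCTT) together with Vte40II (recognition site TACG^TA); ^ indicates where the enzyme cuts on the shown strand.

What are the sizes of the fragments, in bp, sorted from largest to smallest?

HindIII sites (AAGCTT) start at positions 60, 142.
HindIII cuts after the first base of each site, so after positions 60, 142.
The Vte40II site (TACGTA) starts at position 148.
Vte40II cuts after base 4 of each site, so after position 151.
Combined cut positions: 60, 142, 151.
Circular molecule, 3 cuts → 3 fragments:
  61–142 → 82 bp
  143–151 → 9 bp
  152–176 then 1–60 → 25 + 60 = 85 bp
Sorted largest to smallest: 85, 82, 9 bp.

85, 82, 9 bp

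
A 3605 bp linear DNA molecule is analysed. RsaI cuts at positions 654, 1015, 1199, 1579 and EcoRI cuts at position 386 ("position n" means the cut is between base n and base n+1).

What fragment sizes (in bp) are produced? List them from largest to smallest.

Combined cut positions (sorted): 386, 654, 1015, 1199, 1579.
Linear molecule, 5 cuts → 6 fragments:
  386 − 0 = 386 bp
  654 − 386 = 268 bp
  1015 − 654 = 361 bp
  1199 − 1015 = 184 bp
  1579 − 1199 = 380 bp
  3605 − 1579 = 2026 bp
Sorted largest to smallest: 2026, 386, 380, 361, 268, 184 bp.

2026, 386, 380, 361, 268, 184 bp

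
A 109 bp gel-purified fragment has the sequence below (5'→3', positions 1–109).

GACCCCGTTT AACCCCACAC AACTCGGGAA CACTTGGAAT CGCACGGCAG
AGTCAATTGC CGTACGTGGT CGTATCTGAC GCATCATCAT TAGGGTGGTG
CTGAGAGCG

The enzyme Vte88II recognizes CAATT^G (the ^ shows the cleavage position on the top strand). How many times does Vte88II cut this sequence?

CAATTG occurs starting at position 54.
Vte88II cuts at 1 site.

1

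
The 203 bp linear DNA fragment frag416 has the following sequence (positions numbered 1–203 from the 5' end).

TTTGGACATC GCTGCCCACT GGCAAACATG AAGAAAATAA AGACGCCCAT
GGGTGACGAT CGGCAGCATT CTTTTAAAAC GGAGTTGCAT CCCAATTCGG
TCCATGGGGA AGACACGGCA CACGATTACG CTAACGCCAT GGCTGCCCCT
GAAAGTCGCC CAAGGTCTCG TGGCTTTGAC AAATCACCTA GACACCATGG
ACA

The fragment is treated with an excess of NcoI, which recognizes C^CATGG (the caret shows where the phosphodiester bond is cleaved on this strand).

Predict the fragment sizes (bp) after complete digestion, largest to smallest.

NcoI sites (CCATGG) start at positions 47, 102, 137, 195.
NcoI cuts after the first base of each site, so after positions 47, 102, 137, 195.
Linear molecule, 4 cuts → 5 fragments:
  1–47 → 47 bp
  48–102 → 55 bp
  103–137 → 35 bp
  138–195 → 58 bp
  196–203 → 8 bp
Sorted largest to smallest: 58, 55, 47, 35, 8 bp.

58, 55, 47, 35, 8 bp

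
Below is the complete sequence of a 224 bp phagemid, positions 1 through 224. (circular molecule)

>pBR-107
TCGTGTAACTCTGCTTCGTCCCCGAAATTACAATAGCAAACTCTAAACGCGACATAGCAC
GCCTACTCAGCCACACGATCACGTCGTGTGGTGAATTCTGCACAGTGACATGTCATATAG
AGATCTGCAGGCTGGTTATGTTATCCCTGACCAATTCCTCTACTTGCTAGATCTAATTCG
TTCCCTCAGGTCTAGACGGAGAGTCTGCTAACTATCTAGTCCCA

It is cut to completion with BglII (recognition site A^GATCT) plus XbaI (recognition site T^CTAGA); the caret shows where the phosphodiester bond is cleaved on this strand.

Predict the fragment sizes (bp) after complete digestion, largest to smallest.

154, 48, 22 bp

BglII sites (AGATCT) start at positions 121, 169.
BglII cuts after the first base of each site, so after positions 121, 169.
The XbaI site (TCTAGA) starts at position 191.
XbaI cuts after the first base of each site, so after position 191.
Combined cut positions: 121, 169, 191.
Circular molecule, 3 cuts → 3 fragments:
  122–169 → 48 bp
  170–191 → 22 bp
  192–224 then 1–121 → 33 + 121 = 154 bp
Sorted largest to smallest: 154, 48, 22 bp.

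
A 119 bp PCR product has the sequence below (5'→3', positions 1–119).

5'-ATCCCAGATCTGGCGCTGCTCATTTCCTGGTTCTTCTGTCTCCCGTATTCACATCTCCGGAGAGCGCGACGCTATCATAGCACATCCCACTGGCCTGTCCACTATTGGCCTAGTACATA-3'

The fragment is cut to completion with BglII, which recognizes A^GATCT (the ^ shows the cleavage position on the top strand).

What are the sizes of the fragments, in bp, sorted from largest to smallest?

The BglII site (AGATCT) starts at position 6.
BglII cuts after the first base of each site, so after position 6.
Linear molecule, 1 cut → 2 fragments:
  1–6 → 6 bp
  7–119 → 113 bp
Sorted largest to smallest: 113, 6 bp.

113, 6 bp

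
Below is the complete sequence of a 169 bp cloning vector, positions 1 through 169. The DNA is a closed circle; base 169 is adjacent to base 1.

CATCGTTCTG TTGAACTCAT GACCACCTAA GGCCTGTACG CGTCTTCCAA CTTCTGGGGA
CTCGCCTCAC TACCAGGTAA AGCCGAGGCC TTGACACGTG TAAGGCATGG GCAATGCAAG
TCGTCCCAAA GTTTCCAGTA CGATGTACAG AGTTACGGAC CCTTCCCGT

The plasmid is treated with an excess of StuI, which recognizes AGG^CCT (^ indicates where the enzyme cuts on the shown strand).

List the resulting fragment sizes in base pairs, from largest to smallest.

113, 56 bp

StuI sites (AGGCCT) start at positions 30, 86.
StuI cuts after base 3 of each site, so after positions 32, 88.
Circular molecule, 2 cuts → 2 fragments:
  33–88 → 56 bp
  89–169 then 1–32 → 81 + 32 = 113 bp
Sorted largest to smallest: 113, 56 bp.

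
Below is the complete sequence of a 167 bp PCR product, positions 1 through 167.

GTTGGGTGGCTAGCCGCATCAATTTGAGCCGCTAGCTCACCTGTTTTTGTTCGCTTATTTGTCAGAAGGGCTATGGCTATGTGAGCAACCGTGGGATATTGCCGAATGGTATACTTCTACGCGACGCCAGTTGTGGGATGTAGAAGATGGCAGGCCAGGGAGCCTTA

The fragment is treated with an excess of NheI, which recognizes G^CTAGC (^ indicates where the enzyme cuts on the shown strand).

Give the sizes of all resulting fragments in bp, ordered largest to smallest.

136, 22, 9 bp

NheI sites (GCTAGC) start at positions 9, 31.
NheI cuts after the first base of each site, so after positions 9, 31.
Linear molecule, 2 cuts → 3 fragments:
  1–9 → 9 bp
  10–31 → 22 bp
  32–167 → 136 bp
Sorted largest to smallest: 136, 22, 9 bp.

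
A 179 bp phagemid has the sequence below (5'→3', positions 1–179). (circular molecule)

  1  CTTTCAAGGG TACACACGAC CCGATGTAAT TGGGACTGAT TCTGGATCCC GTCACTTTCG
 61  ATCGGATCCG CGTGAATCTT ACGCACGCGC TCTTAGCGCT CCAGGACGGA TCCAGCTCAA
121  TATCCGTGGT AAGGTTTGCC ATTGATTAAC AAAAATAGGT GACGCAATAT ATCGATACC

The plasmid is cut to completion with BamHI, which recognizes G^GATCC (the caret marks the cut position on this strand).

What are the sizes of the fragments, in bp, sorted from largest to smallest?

BamHI sites (GGATCC) start at positions 44, 64, 108.
BamHI cuts after the first base of each site, so after positions 44, 64, 108.
Circular molecule, 3 cuts → 3 fragments:
  45–64 → 20 bp
  65–108 → 44 bp
  109–179 then 1–44 → 71 + 44 = 115 bp
Sorted largest to smallest: 115, 44, 20 bp.

115, 44, 20 bp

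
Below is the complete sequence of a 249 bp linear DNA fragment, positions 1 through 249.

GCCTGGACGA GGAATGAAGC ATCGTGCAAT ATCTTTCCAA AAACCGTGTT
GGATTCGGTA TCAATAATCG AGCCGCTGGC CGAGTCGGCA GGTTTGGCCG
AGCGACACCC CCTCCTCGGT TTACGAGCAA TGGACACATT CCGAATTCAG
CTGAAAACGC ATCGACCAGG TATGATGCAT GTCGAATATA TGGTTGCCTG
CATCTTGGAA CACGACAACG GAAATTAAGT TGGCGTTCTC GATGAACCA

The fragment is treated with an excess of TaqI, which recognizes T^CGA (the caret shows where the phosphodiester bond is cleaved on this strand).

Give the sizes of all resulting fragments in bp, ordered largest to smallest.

94, 68, 57, 20, 10 bp

TaqI sites (TCGA) start at positions 68, 162, 182, 239.
TaqI cuts after the first base of each site, so after positions 68, 162, 182, 239.
Linear molecule, 4 cuts → 5 fragments:
  1–68 → 68 bp
  69–162 → 94 bp
  163–182 → 20 bp
  183–239 → 57 bp
  240–249 → 10 bp
Sorted largest to smallest: 94, 68, 57, 20, 10 bp.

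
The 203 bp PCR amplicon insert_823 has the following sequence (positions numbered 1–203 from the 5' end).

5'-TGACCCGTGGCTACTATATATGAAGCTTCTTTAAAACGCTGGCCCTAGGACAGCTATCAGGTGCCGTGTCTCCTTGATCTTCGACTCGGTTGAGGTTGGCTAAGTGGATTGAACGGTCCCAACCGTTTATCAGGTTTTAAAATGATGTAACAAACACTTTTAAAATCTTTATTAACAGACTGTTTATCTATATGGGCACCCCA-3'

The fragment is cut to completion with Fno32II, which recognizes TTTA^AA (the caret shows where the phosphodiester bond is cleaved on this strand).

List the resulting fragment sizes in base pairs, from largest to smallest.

106, 41, 33, 23 bp

Fno32II sites (TTTAAA) start at positions 30, 136, 159.
Fno32II cuts after base 4 of each site, so after positions 33, 139, 162.
Linear molecule, 3 cuts → 4 fragments:
  1–33 → 33 bp
  34–139 → 106 bp
  140–162 → 23 bp
  163–203 → 41 bp
Sorted largest to smallest: 106, 41, 33, 23 bp.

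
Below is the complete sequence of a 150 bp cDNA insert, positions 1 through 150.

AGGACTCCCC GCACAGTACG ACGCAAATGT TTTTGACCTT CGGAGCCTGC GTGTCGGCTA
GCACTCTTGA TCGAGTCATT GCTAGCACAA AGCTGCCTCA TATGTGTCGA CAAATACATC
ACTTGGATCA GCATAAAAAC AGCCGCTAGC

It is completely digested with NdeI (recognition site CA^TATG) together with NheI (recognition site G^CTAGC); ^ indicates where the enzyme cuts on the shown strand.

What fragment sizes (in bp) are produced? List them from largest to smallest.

57, 45, 24, 19, 5 bp

The NdeI site (CATATG) starts at position 99.
NdeI cuts after base 2 of each site, so after position 100.
NheI sites (GCTAGC) start at positions 57, 81, 145.
NheI cuts after the first base of each site, so after positions 57, 81, 145.
Combined cut positions: 57, 81, 100, 145.
Linear molecule, 4 cuts → 5 fragments:
  1–57 → 57 bp
  58–81 → 24 bp
  82–100 → 19 bp
  101–145 → 45 bp
  146–150 → 5 bp
Sorted largest to smallest: 57, 45, 24, 19, 5 bp.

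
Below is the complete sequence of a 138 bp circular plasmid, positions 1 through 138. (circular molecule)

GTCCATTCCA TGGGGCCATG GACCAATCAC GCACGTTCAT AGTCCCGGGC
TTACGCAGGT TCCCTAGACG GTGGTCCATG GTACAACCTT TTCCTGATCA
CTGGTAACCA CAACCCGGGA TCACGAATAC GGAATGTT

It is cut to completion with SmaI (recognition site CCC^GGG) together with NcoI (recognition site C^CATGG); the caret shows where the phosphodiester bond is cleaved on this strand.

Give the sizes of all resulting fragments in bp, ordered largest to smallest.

40, 30, 30, 30, 8 bp

SmaI sites (CCCGGG) start at positions 44, 114.
SmaI cuts after base 3 of each site, so after positions 46, 116.
NcoI sites (CCATGG) start at positions 8, 16, 76.
NcoI cuts after the first base of each site, so after positions 8, 16, 76.
Combined cut positions: 8, 16, 46, 76, 116.
Circular molecule, 5 cuts → 5 fragments:
  9–16 → 8 bp
  17–46 → 30 bp
  47–76 → 30 bp
  77–116 → 40 bp
  117–138 then 1–8 → 22 + 8 = 30 bp
Sorted largest to smallest: 40, 30, 30, 30, 8 bp.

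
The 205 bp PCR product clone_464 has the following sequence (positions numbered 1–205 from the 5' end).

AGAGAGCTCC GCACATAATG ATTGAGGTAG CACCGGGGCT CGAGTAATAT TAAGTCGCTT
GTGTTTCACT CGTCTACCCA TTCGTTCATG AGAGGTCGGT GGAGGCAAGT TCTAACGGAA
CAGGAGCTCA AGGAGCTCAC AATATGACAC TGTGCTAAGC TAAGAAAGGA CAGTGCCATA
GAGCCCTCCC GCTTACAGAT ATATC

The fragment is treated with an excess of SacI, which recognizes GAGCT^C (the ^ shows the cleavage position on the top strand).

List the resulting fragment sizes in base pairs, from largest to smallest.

SacI sites (GAGCTC) start at positions 4, 124, 133.
SacI cuts after base 5 of each site (before the last base), so after positions 8, 128, 137.
Linear molecule, 3 cuts → 4 fragments:
  1–8 → 8 bp
  9–128 → 120 bp
  129–137 → 9 bp
  138–205 → 68 bp
Sorted largest to smallest: 120, 68, 9, 8 bp.

120, 68, 9, 8 bp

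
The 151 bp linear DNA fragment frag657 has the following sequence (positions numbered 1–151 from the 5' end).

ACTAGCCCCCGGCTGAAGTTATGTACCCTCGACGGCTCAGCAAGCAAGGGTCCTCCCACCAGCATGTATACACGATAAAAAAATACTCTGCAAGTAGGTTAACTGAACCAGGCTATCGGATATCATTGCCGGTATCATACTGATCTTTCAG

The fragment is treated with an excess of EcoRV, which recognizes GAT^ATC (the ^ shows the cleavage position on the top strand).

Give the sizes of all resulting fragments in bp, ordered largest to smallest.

The EcoRV site (GATATC) starts at position 119.
EcoRV cuts after base 3 of each site, so after position 121.
Linear molecule, 1 cut → 2 fragments:
  1–121 → 121 bp
  122–151 → 30 bp
Sorted largest to smallest: 121, 30 bp.

121, 30 bp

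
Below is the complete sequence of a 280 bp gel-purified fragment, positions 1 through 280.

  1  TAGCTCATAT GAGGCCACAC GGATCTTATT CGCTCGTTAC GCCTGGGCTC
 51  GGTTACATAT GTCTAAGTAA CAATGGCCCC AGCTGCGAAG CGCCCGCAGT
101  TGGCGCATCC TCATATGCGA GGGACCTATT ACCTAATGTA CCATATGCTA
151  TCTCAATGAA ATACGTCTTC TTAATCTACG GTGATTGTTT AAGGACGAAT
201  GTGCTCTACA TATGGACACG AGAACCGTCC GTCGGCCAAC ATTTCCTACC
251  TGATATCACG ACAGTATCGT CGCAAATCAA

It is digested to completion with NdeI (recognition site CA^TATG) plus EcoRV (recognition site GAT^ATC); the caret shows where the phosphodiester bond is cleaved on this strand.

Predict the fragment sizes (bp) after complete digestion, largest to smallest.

NdeI sites (CATATG) start at positions 6, 56, 112, 142, 209.
NdeI cuts after base 2 of each site, so after positions 7, 57, 113, 143, 210.
The EcoRV site (GATATC) starts at position 252.
EcoRV cuts after base 3 of each site, so after position 254.
Combined cut positions: 7, 57, 113, 143, 210, 254.
Linear molecule, 6 cuts → 7 fragments:
  1–7 → 7 bp
  8–57 → 50 bp
  58–113 → 56 bp
  114–143 → 30 bp
  144–210 → 67 bp
  211–254 → 44 bp
  255–280 → 26 bp
Sorted largest to smallest: 67, 56, 50, 44, 30, 26, 7 bp.

67, 56, 50, 44, 30, 26, 7 bp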